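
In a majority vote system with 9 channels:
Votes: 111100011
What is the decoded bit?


Ones: 6 out of 9
Threshold: 5

1 (6/9 voted 1)


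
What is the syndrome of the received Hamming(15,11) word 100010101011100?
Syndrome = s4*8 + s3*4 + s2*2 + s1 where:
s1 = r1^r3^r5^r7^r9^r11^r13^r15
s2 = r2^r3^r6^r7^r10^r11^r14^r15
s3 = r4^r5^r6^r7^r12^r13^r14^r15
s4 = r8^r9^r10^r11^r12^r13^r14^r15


s1=0, s2=0, s3=0, s4=0

Syndrome = 0 (no error)


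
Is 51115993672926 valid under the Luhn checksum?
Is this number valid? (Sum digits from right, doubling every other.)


Luhn sum = 60
60 mod 10 = 0

Valid (Luhn sum mod 10 = 0)


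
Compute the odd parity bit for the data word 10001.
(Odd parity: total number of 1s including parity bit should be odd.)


Number of 1s in data: 2
Parity bit: 1

1


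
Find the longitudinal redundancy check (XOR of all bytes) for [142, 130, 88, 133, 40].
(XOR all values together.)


XOR chain: 142 ^ 130 ^ 88 ^ 133 ^ 40 = 249

249


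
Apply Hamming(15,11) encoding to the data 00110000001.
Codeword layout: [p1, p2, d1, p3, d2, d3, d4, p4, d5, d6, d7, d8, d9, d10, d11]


Parity bits: p1=0, p2=1, p3=1, p4=1

010101110000001


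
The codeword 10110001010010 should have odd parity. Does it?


Number of 1s: 6

No, parity error (6 ones)


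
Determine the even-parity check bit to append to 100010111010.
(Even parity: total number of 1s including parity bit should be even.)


Number of 1s in data: 6
Parity bit: 0

0


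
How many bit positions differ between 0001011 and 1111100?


XOR: 1110111
Count of 1s: 6

6


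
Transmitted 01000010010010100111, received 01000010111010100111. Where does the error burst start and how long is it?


XOR: 00000000101000000000

Burst at position 8, length 3


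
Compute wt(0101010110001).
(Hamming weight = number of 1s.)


Counting 1s in 0101010110001

6


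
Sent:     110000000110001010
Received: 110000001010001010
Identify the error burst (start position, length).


XOR: 000000001100000000

Burst at position 8, length 2


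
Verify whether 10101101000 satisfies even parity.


Number of 1s: 5

No, parity error (5 ones)


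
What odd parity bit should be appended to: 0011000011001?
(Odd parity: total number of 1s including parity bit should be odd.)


Number of 1s in data: 5
Parity bit: 0

0


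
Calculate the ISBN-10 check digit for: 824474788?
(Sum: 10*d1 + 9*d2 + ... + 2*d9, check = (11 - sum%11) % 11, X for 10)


Weighted sum: 288
288 mod 11 = 2

Check digit: 9


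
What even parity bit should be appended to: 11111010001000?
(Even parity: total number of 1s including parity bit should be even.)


Number of 1s in data: 7
Parity bit: 1

1


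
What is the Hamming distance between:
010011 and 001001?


XOR: 011010
Count of 1s: 3

3


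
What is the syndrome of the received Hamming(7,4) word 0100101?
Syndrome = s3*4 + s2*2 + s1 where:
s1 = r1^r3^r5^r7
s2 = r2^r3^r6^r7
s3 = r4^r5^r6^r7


s1=0, s2=0, s3=0

Syndrome = 0 (no error)


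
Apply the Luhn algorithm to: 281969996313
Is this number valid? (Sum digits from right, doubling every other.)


Luhn sum = 64
64 mod 10 = 4

Invalid (Luhn sum mod 10 = 4)


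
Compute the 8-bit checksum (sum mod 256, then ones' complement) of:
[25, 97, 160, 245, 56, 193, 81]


Sum = 857 mod 256 = 89
Complement = 166

166


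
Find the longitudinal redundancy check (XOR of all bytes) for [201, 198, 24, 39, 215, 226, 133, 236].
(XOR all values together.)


XOR chain: 201 ^ 198 ^ 24 ^ 39 ^ 215 ^ 226 ^ 133 ^ 236 = 108

108


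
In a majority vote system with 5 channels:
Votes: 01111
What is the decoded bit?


Ones: 4 out of 5
Threshold: 3

1 (4/5 voted 1)


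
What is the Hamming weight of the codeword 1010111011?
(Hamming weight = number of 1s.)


Counting 1s in 1010111011

7


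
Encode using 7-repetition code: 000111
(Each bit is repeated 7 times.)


Each bit -> 7 copies

000000000000000000000111111111111111111111


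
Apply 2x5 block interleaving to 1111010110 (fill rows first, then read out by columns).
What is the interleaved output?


Matrix:
  11110
  10110
Read columns: 1110111100

1110111100


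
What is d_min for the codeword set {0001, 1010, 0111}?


Comparing all pairs, minimum distance: 2
Can detect 1 errors, correct 0 errors

2


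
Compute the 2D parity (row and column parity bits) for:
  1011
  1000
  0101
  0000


Row parities: 1100
Column parities: 0110

Row P: 1100, Col P: 0110, Corner: 0


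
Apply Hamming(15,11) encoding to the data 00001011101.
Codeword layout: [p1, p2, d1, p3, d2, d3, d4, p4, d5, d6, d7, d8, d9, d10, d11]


Parity bits: p1=0, p2=0, p3=1, p4=1

000100011011101


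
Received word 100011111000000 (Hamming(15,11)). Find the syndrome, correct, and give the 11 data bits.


Syndrome = 4: error at position 4

Data: 01111000000 (corrected bit 4)


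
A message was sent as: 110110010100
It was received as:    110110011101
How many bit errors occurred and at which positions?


XOR: 000000001001

2 error(s) at position(s): 8, 11


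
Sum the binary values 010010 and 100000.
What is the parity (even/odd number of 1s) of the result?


010010 = 18
100000 = 32
Sum = 50 = 110010
1s count = 3

odd parity (3 ones in 110010)


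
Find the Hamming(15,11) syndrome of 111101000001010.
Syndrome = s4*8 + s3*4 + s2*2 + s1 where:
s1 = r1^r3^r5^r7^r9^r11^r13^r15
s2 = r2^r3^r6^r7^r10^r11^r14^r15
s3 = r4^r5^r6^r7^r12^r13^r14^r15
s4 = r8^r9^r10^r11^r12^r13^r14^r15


s1=0, s2=0, s3=0, s4=0

Syndrome = 0 (no error)


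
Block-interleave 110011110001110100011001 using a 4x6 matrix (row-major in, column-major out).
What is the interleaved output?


Matrix:
  110011
  110001
  110100
  011001
Read columns: 111011110001001010001101

111011110001001010001101


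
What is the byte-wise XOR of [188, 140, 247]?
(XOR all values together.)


XOR chain: 188 ^ 140 ^ 247 = 199

199


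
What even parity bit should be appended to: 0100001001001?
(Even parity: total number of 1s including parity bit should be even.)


Number of 1s in data: 4
Parity bit: 0

0


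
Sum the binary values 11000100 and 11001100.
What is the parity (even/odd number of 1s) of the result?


11000100 = 196
11001100 = 204
Sum = 400 = 110010000
1s count = 3

odd parity (3 ones in 110010000)


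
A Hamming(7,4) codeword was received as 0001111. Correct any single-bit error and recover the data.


Syndrome = 0: no error detected

Data: 0111 (no errors)


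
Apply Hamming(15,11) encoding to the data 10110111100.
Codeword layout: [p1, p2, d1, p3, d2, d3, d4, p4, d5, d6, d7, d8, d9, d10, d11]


Parity bits: p1=0, p2=1, p3=0, p4=0

011001100111100


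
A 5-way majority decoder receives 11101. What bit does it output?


Ones: 4 out of 5
Threshold: 3

1 (4/5 voted 1)


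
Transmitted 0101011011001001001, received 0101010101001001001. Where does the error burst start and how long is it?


XOR: 0000001110000000000

Burst at position 6, length 3


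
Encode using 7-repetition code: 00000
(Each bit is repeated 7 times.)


Each bit -> 7 copies

00000000000000000000000000000000000


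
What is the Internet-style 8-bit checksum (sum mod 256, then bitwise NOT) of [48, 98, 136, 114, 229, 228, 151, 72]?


Sum = 1076 mod 256 = 52
Complement = 203

203


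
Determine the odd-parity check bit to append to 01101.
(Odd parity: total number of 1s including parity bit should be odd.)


Number of 1s in data: 3
Parity bit: 0

0


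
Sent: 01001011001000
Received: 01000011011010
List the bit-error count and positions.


XOR: 00001000010010

3 error(s) at position(s): 4, 9, 12


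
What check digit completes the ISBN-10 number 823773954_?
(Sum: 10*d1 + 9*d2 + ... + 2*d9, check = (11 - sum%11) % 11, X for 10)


Weighted sum: 287
287 mod 11 = 1

Check digit: X


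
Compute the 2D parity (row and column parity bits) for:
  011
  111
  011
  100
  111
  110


Row parities: 010110
Column parities: 010

Row P: 010110, Col P: 010, Corner: 1


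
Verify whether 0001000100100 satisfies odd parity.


Number of 1s: 3

Yes, parity is correct (3 ones)


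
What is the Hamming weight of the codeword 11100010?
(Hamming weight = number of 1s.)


Counting 1s in 11100010

4


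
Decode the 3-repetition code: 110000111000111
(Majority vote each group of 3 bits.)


Groups: 110, 000, 111, 000, 111
Majority votes: 10101

10101


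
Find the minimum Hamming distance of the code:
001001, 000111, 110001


Comparing all pairs, minimum distance: 3
Can detect 2 errors, correct 1 errors

3


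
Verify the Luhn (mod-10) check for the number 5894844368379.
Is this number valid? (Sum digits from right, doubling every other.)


Luhn sum = 85
85 mod 10 = 5

Invalid (Luhn sum mod 10 = 5)


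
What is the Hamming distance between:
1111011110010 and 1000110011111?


XOR: 0111101101101
Count of 1s: 9

9


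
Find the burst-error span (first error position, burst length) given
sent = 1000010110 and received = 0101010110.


XOR: 1101000000

Burst at position 0, length 4


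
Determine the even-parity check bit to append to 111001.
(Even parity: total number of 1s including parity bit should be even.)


Number of 1s in data: 4
Parity bit: 0

0


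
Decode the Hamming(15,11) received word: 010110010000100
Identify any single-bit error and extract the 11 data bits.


Syndrome = 6: error at position 6

Data: 01100000100 (corrected bit 6)


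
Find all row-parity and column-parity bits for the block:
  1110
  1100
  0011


Row parities: 100
Column parities: 0001

Row P: 100, Col P: 0001, Corner: 1


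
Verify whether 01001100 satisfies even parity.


Number of 1s: 3

No, parity error (3 ones)


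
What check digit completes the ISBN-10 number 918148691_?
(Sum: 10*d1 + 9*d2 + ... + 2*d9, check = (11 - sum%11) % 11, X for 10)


Weighted sum: 287
287 mod 11 = 1

Check digit: X


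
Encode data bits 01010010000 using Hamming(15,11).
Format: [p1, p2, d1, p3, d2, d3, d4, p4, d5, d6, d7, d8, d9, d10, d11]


Parity bits: p1=1, p2=0, p3=0, p4=1

100010110010000


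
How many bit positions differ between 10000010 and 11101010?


XOR: 01101000
Count of 1s: 3

3


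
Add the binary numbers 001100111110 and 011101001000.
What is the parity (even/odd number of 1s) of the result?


001100111110 = 830
011101001000 = 1864
Sum = 2694 = 101010000110
1s count = 5

odd parity (5 ones in 101010000110)


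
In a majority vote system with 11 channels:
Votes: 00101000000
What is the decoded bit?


Ones: 2 out of 11
Threshold: 6

0 (2/11 voted 1)


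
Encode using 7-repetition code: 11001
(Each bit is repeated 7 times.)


Each bit -> 7 copies

11111111111111000000000000001111111


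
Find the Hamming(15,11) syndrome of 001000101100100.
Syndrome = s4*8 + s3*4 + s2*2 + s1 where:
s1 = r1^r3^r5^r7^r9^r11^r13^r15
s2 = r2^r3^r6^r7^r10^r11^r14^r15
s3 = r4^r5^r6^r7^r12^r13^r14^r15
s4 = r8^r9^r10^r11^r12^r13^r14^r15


s1=0, s2=1, s3=0, s4=1

Syndrome = 10 (error at position 10)


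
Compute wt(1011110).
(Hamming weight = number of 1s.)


Counting 1s in 1011110

5


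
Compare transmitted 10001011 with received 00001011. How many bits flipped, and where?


XOR: 10000000

1 error(s) at position(s): 0


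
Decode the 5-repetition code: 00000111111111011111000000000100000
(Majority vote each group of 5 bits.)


Groups: 00000, 11111, 11110, 11111, 00000, 00001, 00000
Majority votes: 0111000

0111000


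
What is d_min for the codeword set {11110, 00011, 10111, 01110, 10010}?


Comparing all pairs, minimum distance: 1
Can detect 0 errors, correct 0 errors

1


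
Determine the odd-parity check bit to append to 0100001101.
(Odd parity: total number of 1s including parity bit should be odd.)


Number of 1s in data: 4
Parity bit: 1

1


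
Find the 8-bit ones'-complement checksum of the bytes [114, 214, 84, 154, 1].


Sum = 567 mod 256 = 55
Complement = 200

200


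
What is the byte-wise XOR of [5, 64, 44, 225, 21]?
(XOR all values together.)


XOR chain: 5 ^ 64 ^ 44 ^ 225 ^ 21 = 157

157


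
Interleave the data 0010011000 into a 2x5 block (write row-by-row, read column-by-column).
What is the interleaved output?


Matrix:
  00100
  11000
Read columns: 0101100000

0101100000


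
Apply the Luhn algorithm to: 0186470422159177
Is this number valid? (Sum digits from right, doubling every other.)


Luhn sum = 68
68 mod 10 = 8

Invalid (Luhn sum mod 10 = 8)


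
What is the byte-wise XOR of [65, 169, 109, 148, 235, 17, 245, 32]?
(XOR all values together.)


XOR chain: 65 ^ 169 ^ 109 ^ 148 ^ 235 ^ 17 ^ 245 ^ 32 = 62

62


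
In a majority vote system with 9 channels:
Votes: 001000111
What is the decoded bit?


Ones: 4 out of 9
Threshold: 5

0 (4/9 voted 1)


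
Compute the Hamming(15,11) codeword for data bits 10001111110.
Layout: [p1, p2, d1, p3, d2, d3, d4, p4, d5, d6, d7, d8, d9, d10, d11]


Parity bits: p1=0, p2=0, p3=1, p4=0

001100001111110


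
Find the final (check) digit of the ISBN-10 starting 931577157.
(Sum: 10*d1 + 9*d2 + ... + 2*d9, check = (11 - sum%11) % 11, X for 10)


Weighted sum: 270
270 mod 11 = 6

Check digit: 5


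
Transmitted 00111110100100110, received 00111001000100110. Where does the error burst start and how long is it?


XOR: 00000111100000000

Burst at position 5, length 4


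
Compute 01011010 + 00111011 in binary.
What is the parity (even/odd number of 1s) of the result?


01011010 = 90
00111011 = 59
Sum = 149 = 10010101
1s count = 4

even parity (4 ones in 10010101)


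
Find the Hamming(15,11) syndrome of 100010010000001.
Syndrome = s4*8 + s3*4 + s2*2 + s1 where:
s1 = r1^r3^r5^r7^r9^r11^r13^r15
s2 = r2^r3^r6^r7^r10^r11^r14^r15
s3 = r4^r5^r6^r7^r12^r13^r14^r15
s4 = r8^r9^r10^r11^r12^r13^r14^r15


s1=1, s2=1, s3=0, s4=0

Syndrome = 3 (error at position 3)


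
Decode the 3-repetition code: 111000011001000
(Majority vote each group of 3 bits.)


Groups: 111, 000, 011, 001, 000
Majority votes: 10100

10100


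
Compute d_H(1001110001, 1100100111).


XOR: 0101010110
Count of 1s: 5

5


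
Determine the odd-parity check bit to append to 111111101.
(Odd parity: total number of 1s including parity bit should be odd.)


Number of 1s in data: 8
Parity bit: 1

1


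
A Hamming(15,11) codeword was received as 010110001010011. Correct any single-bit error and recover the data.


Syndrome = 0: no error detected

Data: 01001010011 (no errors)


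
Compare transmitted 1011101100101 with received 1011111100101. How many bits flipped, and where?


XOR: 0000010000000

1 error(s) at position(s): 5


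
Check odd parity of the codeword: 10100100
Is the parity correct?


Number of 1s: 3

Yes, parity is correct (3 ones)


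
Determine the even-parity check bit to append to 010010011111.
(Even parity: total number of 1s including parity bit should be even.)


Number of 1s in data: 7
Parity bit: 1

1


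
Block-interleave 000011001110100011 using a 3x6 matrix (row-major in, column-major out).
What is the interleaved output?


Matrix:
  000011
  001110
  100011
Read columns: 001000010010111101

001000010010111101


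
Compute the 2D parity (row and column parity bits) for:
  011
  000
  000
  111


Row parities: 0001
Column parities: 100

Row P: 0001, Col P: 100, Corner: 1


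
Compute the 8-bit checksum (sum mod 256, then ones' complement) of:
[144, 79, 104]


Sum = 327 mod 256 = 71
Complement = 184

184


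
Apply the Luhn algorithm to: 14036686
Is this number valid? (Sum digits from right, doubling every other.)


Luhn sum = 31
31 mod 10 = 1

Invalid (Luhn sum mod 10 = 1)


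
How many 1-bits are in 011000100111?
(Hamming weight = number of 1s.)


Counting 1s in 011000100111

6


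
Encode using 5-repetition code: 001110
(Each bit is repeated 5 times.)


Each bit -> 5 copies

000000000011111111111111100000


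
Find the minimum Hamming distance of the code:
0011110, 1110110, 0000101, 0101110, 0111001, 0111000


Comparing all pairs, minimum distance: 1
Can detect 0 errors, correct 0 errors

1


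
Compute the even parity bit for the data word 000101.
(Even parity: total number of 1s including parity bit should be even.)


Number of 1s in data: 2
Parity bit: 0

0


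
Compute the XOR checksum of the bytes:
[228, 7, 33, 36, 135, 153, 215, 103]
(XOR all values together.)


XOR chain: 228 ^ 7 ^ 33 ^ 36 ^ 135 ^ 153 ^ 215 ^ 103 = 72

72


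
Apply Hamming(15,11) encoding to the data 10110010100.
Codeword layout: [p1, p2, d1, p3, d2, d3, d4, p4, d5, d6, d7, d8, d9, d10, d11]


Parity bits: p1=0, p2=0, p3=1, p4=0

001101100010100


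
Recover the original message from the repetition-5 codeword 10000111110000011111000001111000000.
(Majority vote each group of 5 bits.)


Groups: 10000, 11111, 00000, 11111, 00000, 11110, 00000
Majority votes: 0101010

0101010


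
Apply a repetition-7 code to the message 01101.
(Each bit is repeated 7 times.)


Each bit -> 7 copies

00000001111111111111100000001111111


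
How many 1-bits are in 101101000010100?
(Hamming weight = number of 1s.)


Counting 1s in 101101000010100

6


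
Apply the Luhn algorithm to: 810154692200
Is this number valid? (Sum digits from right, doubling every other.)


Luhn sum = 32
32 mod 10 = 2

Invalid (Luhn sum mod 10 = 2)


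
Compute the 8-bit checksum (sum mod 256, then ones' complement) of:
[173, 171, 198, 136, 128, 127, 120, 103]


Sum = 1156 mod 256 = 132
Complement = 123

123


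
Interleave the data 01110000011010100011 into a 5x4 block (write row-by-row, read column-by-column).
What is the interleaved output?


Matrix:
  0111
  0000
  0110
  1010
  0011
Read columns: 00010101001011110001

00010101001011110001


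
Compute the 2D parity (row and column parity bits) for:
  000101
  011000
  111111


Row parities: 000
Column parities: 100010

Row P: 000, Col P: 100010, Corner: 0


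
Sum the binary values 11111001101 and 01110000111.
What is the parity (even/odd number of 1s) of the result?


11111001101 = 1997
01110000111 = 903
Sum = 2900 = 101101010100
1s count = 6

even parity (6 ones in 101101010100)


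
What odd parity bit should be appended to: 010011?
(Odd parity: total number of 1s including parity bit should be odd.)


Number of 1s in data: 3
Parity bit: 0

0


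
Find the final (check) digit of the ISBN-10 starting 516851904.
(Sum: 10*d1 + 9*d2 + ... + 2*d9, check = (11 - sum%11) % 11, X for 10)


Weighted sum: 242
242 mod 11 = 0

Check digit: 0


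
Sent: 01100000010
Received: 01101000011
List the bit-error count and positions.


XOR: 00001000001

2 error(s) at position(s): 4, 10


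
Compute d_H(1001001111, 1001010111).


XOR: 0000011000
Count of 1s: 2

2


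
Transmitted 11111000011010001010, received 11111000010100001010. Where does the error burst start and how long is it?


XOR: 00000000001110000000

Burst at position 10, length 3


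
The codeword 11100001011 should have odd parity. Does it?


Number of 1s: 6

No, parity error (6 ones)


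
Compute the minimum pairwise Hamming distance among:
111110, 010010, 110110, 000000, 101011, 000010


Comparing all pairs, minimum distance: 1
Can detect 0 errors, correct 0 errors

1


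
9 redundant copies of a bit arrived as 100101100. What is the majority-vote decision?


Ones: 4 out of 9
Threshold: 5

0 (4/9 voted 1)


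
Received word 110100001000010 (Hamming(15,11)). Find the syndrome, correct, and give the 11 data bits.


Syndrome = 0: no error detected

Data: 00001000010 (no errors)


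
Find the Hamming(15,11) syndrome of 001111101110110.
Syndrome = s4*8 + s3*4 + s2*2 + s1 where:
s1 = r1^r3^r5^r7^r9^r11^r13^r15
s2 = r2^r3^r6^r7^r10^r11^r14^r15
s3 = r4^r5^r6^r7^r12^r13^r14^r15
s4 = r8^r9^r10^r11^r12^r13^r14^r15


s1=0, s2=0, s3=0, s4=1

Syndrome = 8 (error at position 8)


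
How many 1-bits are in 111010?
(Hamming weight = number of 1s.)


Counting 1s in 111010

4


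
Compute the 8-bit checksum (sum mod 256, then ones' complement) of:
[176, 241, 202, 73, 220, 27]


Sum = 939 mod 256 = 171
Complement = 84

84


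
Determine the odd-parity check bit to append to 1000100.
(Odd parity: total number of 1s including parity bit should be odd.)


Number of 1s in data: 2
Parity bit: 1

1


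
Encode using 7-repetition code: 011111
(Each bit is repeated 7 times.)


Each bit -> 7 copies

000000011111111111111111111111111111111111


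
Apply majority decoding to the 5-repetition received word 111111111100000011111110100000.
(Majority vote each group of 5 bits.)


Groups: 11111, 11111, 00000, 01111, 11101, 00000
Majority votes: 110110

110110


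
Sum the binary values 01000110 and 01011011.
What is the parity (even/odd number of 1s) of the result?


01000110 = 70
01011011 = 91
Sum = 161 = 10100001
1s count = 3

odd parity (3 ones in 10100001)


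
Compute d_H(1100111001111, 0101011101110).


XOR: 1001100100001
Count of 1s: 5

5


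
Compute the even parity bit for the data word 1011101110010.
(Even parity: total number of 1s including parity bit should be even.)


Number of 1s in data: 8
Parity bit: 0

0


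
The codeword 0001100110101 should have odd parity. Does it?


Number of 1s: 6

No, parity error (6 ones)


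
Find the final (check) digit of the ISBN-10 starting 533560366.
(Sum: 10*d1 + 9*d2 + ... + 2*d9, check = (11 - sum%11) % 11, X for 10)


Weighted sum: 214
214 mod 11 = 5

Check digit: 6


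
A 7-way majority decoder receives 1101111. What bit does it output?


Ones: 6 out of 7
Threshold: 4

1 (6/7 voted 1)


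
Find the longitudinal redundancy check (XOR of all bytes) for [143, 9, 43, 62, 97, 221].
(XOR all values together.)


XOR chain: 143 ^ 9 ^ 43 ^ 62 ^ 97 ^ 221 = 47

47


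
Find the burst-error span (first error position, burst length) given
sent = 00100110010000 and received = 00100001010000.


XOR: 00000111000000

Burst at position 5, length 3


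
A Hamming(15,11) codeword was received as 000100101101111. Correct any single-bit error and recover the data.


Syndrome = 0: no error detected

Data: 00011101111 (no errors)


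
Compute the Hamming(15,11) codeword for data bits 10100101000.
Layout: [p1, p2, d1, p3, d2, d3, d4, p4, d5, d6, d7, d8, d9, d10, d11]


Parity bits: p1=1, p2=1, p3=0, p4=0

111001000101000


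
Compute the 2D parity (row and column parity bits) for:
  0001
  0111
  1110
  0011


Row parities: 1110
Column parities: 1011

Row P: 1110, Col P: 1011, Corner: 1


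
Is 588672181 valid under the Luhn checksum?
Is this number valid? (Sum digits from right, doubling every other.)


Luhn sum = 43
43 mod 10 = 3

Invalid (Luhn sum mod 10 = 3)


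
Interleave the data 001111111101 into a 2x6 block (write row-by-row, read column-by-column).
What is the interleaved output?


Matrix:
  001111
  111101
Read columns: 010111111011

010111111011


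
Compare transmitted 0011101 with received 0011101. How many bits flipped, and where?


XOR: 0000000

0 errors (received matches sent)


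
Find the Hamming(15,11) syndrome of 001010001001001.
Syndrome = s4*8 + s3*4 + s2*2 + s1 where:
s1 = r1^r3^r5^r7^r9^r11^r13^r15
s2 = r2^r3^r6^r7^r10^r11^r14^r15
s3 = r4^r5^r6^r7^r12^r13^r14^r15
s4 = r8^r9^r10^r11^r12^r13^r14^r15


s1=0, s2=0, s3=1, s4=1

Syndrome = 12 (error at position 12)


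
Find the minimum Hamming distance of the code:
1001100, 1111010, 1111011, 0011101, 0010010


Comparing all pairs, minimum distance: 1
Can detect 0 errors, correct 0 errors

1


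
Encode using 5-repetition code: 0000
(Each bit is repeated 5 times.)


Each bit -> 5 copies

00000000000000000000


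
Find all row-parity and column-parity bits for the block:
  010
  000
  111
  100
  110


Row parities: 10110
Column parities: 111

Row P: 10110, Col P: 111, Corner: 1


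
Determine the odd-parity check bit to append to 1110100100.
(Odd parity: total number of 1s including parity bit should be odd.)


Number of 1s in data: 5
Parity bit: 0

0


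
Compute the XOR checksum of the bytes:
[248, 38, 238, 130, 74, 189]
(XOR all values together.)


XOR chain: 248 ^ 38 ^ 238 ^ 130 ^ 74 ^ 189 = 69

69


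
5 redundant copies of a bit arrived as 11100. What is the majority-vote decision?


Ones: 3 out of 5
Threshold: 3

1 (3/5 voted 1)


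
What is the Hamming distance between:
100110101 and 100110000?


XOR: 000000101
Count of 1s: 2

2


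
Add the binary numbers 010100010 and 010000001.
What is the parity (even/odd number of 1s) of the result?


010100010 = 162
010000001 = 129
Sum = 291 = 100100011
1s count = 4

even parity (4 ones in 100100011)


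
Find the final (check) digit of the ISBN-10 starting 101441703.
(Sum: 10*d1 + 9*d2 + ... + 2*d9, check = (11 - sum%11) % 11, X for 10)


Weighted sum: 109
109 mod 11 = 10

Check digit: 1


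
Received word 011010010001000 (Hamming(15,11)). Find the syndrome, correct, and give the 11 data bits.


Syndrome = 0: no error detected

Data: 11000001000 (no errors)


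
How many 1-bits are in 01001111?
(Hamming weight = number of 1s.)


Counting 1s in 01001111

5


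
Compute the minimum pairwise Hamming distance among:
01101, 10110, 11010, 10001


Comparing all pairs, minimum distance: 2
Can detect 1 errors, correct 0 errors

2


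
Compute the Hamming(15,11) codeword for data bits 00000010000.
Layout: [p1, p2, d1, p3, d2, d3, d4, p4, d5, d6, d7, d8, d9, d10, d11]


Parity bits: p1=1, p2=1, p3=0, p4=1

110000010010000


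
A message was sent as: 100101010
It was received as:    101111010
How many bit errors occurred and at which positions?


XOR: 001010000

2 error(s) at position(s): 2, 4


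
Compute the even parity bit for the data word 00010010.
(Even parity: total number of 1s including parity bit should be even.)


Number of 1s in data: 2
Parity bit: 0

0


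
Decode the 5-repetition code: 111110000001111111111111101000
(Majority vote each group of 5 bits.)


Groups: 11111, 00000, 01111, 11111, 11111, 01000
Majority votes: 101110

101110


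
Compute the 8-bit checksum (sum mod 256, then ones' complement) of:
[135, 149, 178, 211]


Sum = 673 mod 256 = 161
Complement = 94

94


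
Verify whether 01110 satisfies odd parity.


Number of 1s: 3

Yes, parity is correct (3 ones)


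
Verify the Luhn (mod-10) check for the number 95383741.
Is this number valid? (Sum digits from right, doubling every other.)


Luhn sum = 50
50 mod 10 = 0

Valid (Luhn sum mod 10 = 0)


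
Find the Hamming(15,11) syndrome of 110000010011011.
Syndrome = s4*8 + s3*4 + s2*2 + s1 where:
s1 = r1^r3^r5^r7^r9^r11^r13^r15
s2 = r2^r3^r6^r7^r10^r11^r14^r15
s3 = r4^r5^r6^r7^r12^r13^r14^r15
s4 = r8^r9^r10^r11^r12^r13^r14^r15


s1=1, s2=0, s3=1, s4=1

Syndrome = 13 (error at position 13)


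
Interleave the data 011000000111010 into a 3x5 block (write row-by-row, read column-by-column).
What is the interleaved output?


Matrix:
  01100
  00001
  11010
Read columns: 001101100001010

001101100001010


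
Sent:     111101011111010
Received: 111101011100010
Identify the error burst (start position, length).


XOR: 000000000011000

Burst at position 10, length 2


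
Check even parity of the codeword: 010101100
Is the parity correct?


Number of 1s: 4

Yes, parity is correct (4 ones)


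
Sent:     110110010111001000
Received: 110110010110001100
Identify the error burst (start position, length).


XOR: 000000000001000100

Burst at position 11, length 5


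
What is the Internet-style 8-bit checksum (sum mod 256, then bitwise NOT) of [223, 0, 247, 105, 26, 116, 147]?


Sum = 864 mod 256 = 96
Complement = 159

159


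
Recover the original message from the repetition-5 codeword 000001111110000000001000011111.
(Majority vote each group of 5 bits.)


Groups: 00000, 11111, 10000, 00000, 10000, 11111
Majority votes: 010001

010001


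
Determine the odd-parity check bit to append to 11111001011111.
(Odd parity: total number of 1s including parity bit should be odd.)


Number of 1s in data: 11
Parity bit: 0

0


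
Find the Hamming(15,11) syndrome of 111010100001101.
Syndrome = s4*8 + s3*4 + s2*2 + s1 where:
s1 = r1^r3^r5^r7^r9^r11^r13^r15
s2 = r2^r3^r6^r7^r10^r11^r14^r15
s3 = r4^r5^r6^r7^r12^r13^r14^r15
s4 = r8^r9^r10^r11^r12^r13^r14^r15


s1=0, s2=0, s3=1, s4=1

Syndrome = 12 (error at position 12)


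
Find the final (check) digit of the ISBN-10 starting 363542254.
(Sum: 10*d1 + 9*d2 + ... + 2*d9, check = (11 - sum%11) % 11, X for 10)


Weighted sum: 208
208 mod 11 = 10

Check digit: 1


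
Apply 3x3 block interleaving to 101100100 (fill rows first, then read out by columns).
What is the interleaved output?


Matrix:
  101
  100
  100
Read columns: 111000100

111000100


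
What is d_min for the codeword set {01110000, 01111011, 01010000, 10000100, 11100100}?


Comparing all pairs, minimum distance: 1
Can detect 0 errors, correct 0 errors

1


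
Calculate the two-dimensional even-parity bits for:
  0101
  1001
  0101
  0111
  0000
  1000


Row parities: 000101
Column parities: 0110

Row P: 000101, Col P: 0110, Corner: 0


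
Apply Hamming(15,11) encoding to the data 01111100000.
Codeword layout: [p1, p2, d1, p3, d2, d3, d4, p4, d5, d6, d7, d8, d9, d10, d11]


Parity bits: p1=1, p2=1, p3=1, p4=0

110111101100000


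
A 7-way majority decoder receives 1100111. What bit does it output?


Ones: 5 out of 7
Threshold: 4

1 (5/7 voted 1)


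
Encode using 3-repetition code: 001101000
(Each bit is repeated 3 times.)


Each bit -> 3 copies

000000111111000111000000000


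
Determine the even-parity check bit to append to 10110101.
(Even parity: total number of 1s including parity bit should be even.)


Number of 1s in data: 5
Parity bit: 1

1


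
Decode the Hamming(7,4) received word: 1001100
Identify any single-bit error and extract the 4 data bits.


Syndrome = 0: no error detected

Data: 0100 (no errors)


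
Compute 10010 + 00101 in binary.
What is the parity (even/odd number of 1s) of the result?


10010 = 18
00101 = 5
Sum = 23 = 10111
1s count = 4

even parity (4 ones in 10111)


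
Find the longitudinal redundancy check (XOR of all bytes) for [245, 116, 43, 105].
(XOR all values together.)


XOR chain: 245 ^ 116 ^ 43 ^ 105 = 195

195


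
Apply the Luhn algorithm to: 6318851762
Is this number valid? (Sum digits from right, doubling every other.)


Luhn sum = 42
42 mod 10 = 2

Invalid (Luhn sum mod 10 = 2)


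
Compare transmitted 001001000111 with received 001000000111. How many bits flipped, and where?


XOR: 000001000000

1 error(s) at position(s): 5


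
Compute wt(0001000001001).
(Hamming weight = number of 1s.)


Counting 1s in 0001000001001

3


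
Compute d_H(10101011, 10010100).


XOR: 00111111
Count of 1s: 6

6


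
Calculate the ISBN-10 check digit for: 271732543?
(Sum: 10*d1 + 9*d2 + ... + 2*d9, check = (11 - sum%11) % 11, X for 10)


Weighted sum: 206
206 mod 11 = 8

Check digit: 3


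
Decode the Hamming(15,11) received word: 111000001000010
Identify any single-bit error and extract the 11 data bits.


Syndrome = 7: error at position 7

Data: 10011000010 (corrected bit 7)


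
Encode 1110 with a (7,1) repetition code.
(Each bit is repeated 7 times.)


Each bit -> 7 copies

1111111111111111111110000000


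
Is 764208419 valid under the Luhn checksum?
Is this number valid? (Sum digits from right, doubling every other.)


Luhn sum = 40
40 mod 10 = 0

Valid (Luhn sum mod 10 = 0)


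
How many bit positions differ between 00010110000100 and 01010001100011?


XOR: 01000111100111
Count of 1s: 8

8


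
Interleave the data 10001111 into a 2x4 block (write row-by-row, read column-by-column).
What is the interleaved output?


Matrix:
  1000
  1111
Read columns: 11010101

11010101


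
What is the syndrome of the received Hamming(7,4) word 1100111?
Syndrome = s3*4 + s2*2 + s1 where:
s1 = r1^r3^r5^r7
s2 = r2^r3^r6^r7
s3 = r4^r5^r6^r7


s1=1, s2=1, s3=1

Syndrome = 7 (error at position 7)


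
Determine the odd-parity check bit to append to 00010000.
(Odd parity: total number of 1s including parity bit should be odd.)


Number of 1s in data: 1
Parity bit: 0

0


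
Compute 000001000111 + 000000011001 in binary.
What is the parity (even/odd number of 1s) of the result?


000001000111 = 71
000000011001 = 25
Sum = 96 = 1100000
1s count = 2

even parity (2 ones in 1100000)


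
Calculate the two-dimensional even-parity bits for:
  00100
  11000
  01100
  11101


Row parities: 1000
Column parities: 01101

Row P: 1000, Col P: 01101, Corner: 1


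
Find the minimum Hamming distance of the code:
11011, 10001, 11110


Comparing all pairs, minimum distance: 2
Can detect 1 errors, correct 0 errors

2


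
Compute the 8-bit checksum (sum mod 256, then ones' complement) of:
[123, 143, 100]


Sum = 366 mod 256 = 110
Complement = 145

145


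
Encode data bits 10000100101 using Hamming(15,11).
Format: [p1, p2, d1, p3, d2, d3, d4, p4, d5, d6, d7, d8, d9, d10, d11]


Parity bits: p1=1, p2=1, p3=0, p4=1

111000010100101


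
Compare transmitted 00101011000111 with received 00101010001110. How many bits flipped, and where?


XOR: 00000001001001

3 error(s) at position(s): 7, 10, 13


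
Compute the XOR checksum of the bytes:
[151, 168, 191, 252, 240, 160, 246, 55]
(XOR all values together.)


XOR chain: 151 ^ 168 ^ 191 ^ 252 ^ 240 ^ 160 ^ 246 ^ 55 = 237

237


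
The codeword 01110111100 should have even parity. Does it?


Number of 1s: 7

No, parity error (7 ones)


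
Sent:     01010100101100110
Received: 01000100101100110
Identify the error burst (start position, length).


XOR: 00010000000000000

Burst at position 3, length 1


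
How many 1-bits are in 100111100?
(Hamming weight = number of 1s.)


Counting 1s in 100111100

5


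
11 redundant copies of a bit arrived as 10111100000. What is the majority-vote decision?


Ones: 5 out of 11
Threshold: 6

0 (5/11 voted 1)


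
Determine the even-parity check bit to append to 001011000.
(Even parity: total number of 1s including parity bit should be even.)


Number of 1s in data: 3
Parity bit: 1

1


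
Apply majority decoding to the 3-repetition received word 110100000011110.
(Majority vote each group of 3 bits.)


Groups: 110, 100, 000, 011, 110
Majority votes: 10011

10011


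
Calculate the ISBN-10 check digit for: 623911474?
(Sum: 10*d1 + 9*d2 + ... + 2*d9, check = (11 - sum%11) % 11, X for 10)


Weighted sum: 221
221 mod 11 = 1

Check digit: X


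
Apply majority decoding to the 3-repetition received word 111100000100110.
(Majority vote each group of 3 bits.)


Groups: 111, 100, 000, 100, 110
Majority votes: 10001

10001


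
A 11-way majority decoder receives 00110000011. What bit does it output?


Ones: 4 out of 11
Threshold: 6

0 (4/11 voted 1)


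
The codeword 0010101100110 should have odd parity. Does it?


Number of 1s: 6

No, parity error (6 ones)


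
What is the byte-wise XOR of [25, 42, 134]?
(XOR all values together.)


XOR chain: 25 ^ 42 ^ 134 = 181

181


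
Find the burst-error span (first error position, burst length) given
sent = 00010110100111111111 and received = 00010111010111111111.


XOR: 00000001110000000000

Burst at position 7, length 3


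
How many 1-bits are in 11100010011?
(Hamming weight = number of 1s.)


Counting 1s in 11100010011

6


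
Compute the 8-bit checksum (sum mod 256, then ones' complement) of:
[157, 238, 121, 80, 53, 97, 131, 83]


Sum = 960 mod 256 = 192
Complement = 63

63


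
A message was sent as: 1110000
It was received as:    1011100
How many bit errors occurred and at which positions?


XOR: 0101100

3 error(s) at position(s): 1, 3, 4


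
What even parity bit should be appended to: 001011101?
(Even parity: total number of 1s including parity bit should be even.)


Number of 1s in data: 5
Parity bit: 1

1


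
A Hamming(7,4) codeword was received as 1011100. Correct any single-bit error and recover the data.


Syndrome = 3: error at position 3

Data: 0100 (corrected bit 3)


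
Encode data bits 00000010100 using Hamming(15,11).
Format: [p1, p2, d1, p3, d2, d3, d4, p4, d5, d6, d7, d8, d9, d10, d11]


Parity bits: p1=0, p2=1, p3=1, p4=0

010100000010100


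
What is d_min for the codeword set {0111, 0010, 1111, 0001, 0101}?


Comparing all pairs, minimum distance: 1
Can detect 0 errors, correct 0 errors

1


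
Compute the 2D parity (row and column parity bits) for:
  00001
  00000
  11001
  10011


Row parities: 1011
Column parities: 01011

Row P: 1011, Col P: 01011, Corner: 1


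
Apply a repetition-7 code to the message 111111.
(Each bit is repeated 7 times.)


Each bit -> 7 copies

111111111111111111111111111111111111111111


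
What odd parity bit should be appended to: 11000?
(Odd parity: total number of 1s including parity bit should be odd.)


Number of 1s in data: 2
Parity bit: 1

1


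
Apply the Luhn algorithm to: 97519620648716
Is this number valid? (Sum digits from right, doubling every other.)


Luhn sum = 66
66 mod 10 = 6

Invalid (Luhn sum mod 10 = 6)


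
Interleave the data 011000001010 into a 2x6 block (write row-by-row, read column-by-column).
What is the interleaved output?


Matrix:
  011000
  001010
Read columns: 001011000100

001011000100


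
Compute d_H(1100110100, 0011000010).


XOR: 1111110110
Count of 1s: 8

8


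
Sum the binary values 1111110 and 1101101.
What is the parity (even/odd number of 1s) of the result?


1111110 = 126
1101101 = 109
Sum = 235 = 11101011
1s count = 6

even parity (6 ones in 11101011)


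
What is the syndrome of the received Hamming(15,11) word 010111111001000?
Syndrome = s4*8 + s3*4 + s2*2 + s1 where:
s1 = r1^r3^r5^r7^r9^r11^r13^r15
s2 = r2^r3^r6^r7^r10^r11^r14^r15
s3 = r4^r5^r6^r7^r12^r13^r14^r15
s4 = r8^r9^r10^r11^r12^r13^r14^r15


s1=1, s2=1, s3=1, s4=1

Syndrome = 15 (error at position 15)


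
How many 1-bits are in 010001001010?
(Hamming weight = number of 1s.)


Counting 1s in 010001001010

4


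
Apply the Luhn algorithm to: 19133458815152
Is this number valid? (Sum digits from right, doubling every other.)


Luhn sum = 48
48 mod 10 = 8

Invalid (Luhn sum mod 10 = 8)


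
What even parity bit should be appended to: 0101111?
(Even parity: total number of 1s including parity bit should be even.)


Number of 1s in data: 5
Parity bit: 1

1


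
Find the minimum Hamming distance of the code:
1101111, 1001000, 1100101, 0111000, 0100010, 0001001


Comparing all pairs, minimum distance: 2
Can detect 1 errors, correct 0 errors

2


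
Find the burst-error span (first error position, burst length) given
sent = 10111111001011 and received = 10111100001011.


XOR: 00000011000000

Burst at position 6, length 2


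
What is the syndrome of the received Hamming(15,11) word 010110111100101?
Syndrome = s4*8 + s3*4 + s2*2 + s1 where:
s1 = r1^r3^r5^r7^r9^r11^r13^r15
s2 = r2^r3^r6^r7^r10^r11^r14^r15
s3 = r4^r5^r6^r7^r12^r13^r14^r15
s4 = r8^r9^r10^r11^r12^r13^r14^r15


s1=1, s2=0, s3=1, s4=1

Syndrome = 13 (error at position 13)


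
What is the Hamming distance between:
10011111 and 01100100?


XOR: 11111011
Count of 1s: 7

7
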